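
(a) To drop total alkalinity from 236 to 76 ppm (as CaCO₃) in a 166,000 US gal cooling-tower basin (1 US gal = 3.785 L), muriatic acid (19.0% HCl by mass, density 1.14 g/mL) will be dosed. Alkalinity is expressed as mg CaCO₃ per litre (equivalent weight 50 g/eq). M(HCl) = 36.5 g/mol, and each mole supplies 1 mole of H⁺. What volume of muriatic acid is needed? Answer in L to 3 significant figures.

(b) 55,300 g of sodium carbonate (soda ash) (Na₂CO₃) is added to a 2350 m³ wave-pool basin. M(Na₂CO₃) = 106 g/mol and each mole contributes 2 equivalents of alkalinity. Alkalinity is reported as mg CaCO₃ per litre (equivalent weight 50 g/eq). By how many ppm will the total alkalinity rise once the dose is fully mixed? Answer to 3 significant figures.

(a) 339 L; (b) 22.2 ppm

(a) Volume: 166,000 US gal × 3.785 L/gal = 628,310 L.
(a) Alkalinity to neutralize: (236 − 76) = 160 mg/L as CaCO₃ × 628,310 L = 100,500 g as CaCO₃.
(a) Equivalents of H⁺ required: 100,500 ÷ 50 g/eq = 2011 eq = 2011 mol HCl.
(a) Mass of HCl: 2011 × 36.5 = 73,390 g.
(a) Mass of 19.0% solution: 73,390 / 0.19 = 386,200 g.
(a) Volume: 386,200 g ÷ 1.14 g/mL = 338,800 mL.

(b) Volume: 2350 m³ = 2,350,000 L.
(b) Moles of Na₂CO₃: 55,300 g ÷ 106 g/mol = 521.7 mol → 1043 eq of alkalinity.
(b) As CaCO₃: 1043 eq × 50 g/eq = 52,170 g.
(b) Rise: 52,170 g / 2,350,000 L × 1000 = 22.2 mg/L.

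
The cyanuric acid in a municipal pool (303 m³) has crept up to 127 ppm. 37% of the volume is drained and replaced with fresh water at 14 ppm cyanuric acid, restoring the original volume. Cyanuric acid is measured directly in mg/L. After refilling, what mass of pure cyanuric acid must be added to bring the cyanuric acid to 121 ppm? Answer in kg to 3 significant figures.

Volume: 303 m³ = 303,000 L.
After draining 37% and refilling: 127 × 0.63 + 14 × 0.37 = 85.19 ppm.
Deficit to target: 121 − 85.19 = 35.81 mg/L.
Mass: 35.81 mg/L × 303,000 L = 10,850 g cyanuric acid.

10.9 kg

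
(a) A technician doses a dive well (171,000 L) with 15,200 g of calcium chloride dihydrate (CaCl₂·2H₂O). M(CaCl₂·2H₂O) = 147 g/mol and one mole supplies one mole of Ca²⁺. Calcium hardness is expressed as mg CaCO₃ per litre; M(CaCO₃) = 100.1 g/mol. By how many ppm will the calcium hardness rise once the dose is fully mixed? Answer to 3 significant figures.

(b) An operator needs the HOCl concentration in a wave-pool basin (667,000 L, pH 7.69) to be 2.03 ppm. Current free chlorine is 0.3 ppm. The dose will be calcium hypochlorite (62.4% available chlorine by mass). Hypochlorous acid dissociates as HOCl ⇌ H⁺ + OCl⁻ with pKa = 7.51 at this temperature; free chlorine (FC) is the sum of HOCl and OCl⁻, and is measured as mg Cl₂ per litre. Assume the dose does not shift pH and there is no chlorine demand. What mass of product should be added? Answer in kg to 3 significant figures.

(a) Moles of Ca²⁺: 15,200 g ÷ 147 g/mol = 103.4 mol.
(a) As CaCO₃: 103.4 mol × 100.1 g/mol = 10,350 g.
(a) Rise: 10,350 g / 171,000 L × 1000 = 60.53 mg/L.

(b) [OCl⁻]/[HOCl] = 10^(pH − pKa) = 10^(7.69 − 7.51) = 1.514; fraction as HOCl = 1/(1 + 1.514) = 0.3978.
(b) Free chlorine required for 2.03 ppm HOCl: 2.03 / 0.3978 = 5.103 ppm.
(b) FC to add: 5.103 − 0.3 = 4.803 mg/L as Cl₂.
(b) Cl₂ equivalent: 4.803 mg/L × 667,000 L = 3203 g.
(b) Product at 62.4% available Cl: 3203 / 0.624 = 5133 g.

(a) 60.5 ppm; (b) 5.13 kg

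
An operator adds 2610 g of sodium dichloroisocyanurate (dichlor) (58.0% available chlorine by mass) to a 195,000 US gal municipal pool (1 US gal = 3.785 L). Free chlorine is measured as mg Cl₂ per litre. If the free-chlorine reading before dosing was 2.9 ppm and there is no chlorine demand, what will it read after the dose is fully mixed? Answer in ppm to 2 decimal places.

4.95 ppm

Volume: 195,000 US gal × 3.785 L/gal = 738,075 L.
Available chlorine delivered: 2610 g × 0.58 = 1514 g as Cl₂.
Concentration rise: 1514 g / 738,075 L = 2.051 mg/L = 2.05 ppm.
Final FC: 2.9 + 2.05 = 4.95 ppm.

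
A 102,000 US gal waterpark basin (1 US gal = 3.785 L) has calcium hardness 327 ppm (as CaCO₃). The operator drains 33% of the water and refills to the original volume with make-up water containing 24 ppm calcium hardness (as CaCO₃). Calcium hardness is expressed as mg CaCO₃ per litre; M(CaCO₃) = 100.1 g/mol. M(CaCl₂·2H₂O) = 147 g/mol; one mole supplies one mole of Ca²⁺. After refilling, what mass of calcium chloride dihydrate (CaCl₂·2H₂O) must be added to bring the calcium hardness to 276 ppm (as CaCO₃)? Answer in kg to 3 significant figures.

Volume: 102,000 US gal × 3.785 L/gal = 386,070 L.
After draining 33% and refilling: 327 × 0.67 + 24 × 0.33 = 227.01 ppm.
Deficit to target: 276 − 227.01 = 48.99 mg/L.
As CaCO₃: 48.99 mg/L × 386,070 L = 18,910 g; ÷ 100.1 = 188.9 mol Ca²⁺.
Mass: 188.9 × 147 = 27,780 g.

27.8 kg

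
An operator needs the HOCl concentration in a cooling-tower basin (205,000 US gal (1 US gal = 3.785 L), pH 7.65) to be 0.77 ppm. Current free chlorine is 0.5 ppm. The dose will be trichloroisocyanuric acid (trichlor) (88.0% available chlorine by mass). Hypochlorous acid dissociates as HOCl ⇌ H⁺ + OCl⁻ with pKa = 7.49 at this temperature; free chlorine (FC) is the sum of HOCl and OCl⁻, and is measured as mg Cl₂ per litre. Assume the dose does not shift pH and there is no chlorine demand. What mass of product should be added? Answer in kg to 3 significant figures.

Volume: 205,000 US gal × 3.785 L/gal = 775,925 L.
[OCl⁻]/[HOCl] = 10^(pH − pKa) = 10^(7.65 − 7.49) = 1.445; fraction as HOCl = 1/(1 + 1.445) = 0.4089.
Free chlorine required for 0.77 ppm HOCl: 0.77 / 0.4089 = 1.883 ppm.
FC to add: 1.883 − 0.5 = 1.383 mg/L as Cl₂.
Cl₂ equivalent: 1.383 mg/L × 775,925 L = 1073 g.
Product at 88.0% available Cl: 1073 / 0.88 = 1219 g.

1.22 kg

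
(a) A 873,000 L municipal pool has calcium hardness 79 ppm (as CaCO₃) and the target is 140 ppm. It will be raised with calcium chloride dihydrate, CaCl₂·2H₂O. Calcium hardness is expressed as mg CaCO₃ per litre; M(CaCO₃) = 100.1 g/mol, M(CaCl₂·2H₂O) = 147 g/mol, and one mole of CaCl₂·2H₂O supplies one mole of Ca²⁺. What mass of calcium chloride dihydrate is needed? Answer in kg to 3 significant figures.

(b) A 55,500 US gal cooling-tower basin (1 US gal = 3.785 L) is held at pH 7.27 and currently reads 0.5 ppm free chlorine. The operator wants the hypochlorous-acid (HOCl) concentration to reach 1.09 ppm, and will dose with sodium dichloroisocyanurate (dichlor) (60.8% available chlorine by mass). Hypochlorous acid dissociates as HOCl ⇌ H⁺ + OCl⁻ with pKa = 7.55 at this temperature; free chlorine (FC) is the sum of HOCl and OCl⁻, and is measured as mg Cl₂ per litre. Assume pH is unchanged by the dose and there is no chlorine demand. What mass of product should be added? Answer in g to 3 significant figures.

(a) Hardness to add: (140 − 79) = 61 mg/L as CaCO₃ × 873,000 L = 53,250 g as CaCO₃.
(a) Moles of Ca²⁺ (1 mol Ca²⁺ ≡ 1 mol CaCO₃): 53,250 / 100.1 g/mol = 532 mol.
(a) Mass of CaCl₂·2H₂O: 532 × 147 = 78,200 g.

(b) Volume: 55,500 US gal × 3.785 L/gal = 210,068 L.
(b) [OCl⁻]/[HOCl] = 10^(pH − pKa) = 10^(7.27 − 7.55) = 0.5248; fraction as HOCl = 1/(1 + 0.5248) = 0.6558.
(b) Free chlorine required for 1.09 ppm HOCl: 1.09 / 0.6558 = 1.662 ppm.
(b) FC to add: 1.662 − 0.5 = 1.162 mg/L as Cl₂.
(b) Cl₂ equivalent: 1.162 mg/L × 210,068 L = 244.1 g.
(b) Product at 60.8% available Cl: 244.1 / 0.608 = 401.5 g.

(a) 78.2 kg; (b) 401 g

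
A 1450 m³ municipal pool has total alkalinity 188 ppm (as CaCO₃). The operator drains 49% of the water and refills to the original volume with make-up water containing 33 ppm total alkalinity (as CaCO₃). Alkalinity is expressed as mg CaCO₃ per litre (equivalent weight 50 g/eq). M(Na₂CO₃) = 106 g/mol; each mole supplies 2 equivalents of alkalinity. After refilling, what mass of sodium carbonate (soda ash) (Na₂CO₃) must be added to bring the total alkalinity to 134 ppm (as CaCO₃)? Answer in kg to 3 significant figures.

Volume: 1450 m³ = 1,450,000 L.
After draining 49% and refilling: 188 × 0.51 + 33 × 0.49 = 112.05 ppm.
Deficit to target: 134 − 112.05 = 21.95 mg/L.
As CaCO₃: 21.95 mg/L × 1,450,000 L = 31,830 g; ÷ 50 g/eq ÷ 2 = 318.3 mol Na₂CO₃.
Mass: 318.3 × 106 = 33,740 g.

33.7 kg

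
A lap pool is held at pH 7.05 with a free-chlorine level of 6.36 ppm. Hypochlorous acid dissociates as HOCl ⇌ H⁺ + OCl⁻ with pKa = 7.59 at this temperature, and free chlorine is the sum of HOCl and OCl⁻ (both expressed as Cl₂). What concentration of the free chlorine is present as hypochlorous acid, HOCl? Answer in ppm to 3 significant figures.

4.94 ppm

[OCl⁻]/[HOCl] = 10^(pH − pKa) = 10^(7.05 − 7.59) = 10^-0.54 = 0.2884.
Fraction as HOCl = 1 / (1 + 0.2884) = 0.7762.
HOCl = 0.7762 × 6.36 ppm = 4.936 ppm.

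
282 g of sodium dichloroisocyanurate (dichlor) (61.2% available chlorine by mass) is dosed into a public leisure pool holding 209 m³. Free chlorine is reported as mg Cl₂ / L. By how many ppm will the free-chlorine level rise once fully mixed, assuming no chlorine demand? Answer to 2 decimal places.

Volume: 209 m³ = 209,000 L.
Available chlorine delivered: 282 g × 0.612 = 172.6 g as Cl₂.
Concentration rise: 172.6 g / 209,000 L = 0.8258 mg/L = 0.83 ppm.

0.83 ppm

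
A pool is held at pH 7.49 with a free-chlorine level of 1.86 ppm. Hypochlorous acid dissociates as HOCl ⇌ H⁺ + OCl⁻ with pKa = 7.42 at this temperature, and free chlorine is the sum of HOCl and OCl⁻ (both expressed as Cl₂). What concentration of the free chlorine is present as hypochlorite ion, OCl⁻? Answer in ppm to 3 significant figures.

1.00 ppm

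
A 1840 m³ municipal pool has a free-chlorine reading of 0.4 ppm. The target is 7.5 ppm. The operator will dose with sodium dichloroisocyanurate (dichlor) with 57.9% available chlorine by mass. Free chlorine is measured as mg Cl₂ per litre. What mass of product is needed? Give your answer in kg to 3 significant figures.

Volume: 1840 m³ = 1,840,000 L.
Chlorine deficit: 7.5 − 0.4 = 7.1 ppm = 7.1 mg/L as Cl₂.
Cl₂ equivalent needed: 7.1 mg/L × 1,840,000 L = 13,060,000 mg = 13,060 g.
Product at 57.9% available chlorine: 13,060 / 0.579 = 22,560 g.

22.6 kg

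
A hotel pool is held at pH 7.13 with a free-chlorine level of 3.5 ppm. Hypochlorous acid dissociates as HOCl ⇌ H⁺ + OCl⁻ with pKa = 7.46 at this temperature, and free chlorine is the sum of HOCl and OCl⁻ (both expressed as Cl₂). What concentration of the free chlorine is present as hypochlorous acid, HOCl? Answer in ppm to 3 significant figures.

[OCl⁻]/[HOCl] = 10^(pH − pKa) = 10^(7.13 − 7.46) = 10^-0.33 = 0.4677.
Fraction as HOCl = 1 / (1 + 0.4677) = 0.6813.
HOCl = 0.6813 × 3.5 ppm = 2.385 ppm.

2.38 ppm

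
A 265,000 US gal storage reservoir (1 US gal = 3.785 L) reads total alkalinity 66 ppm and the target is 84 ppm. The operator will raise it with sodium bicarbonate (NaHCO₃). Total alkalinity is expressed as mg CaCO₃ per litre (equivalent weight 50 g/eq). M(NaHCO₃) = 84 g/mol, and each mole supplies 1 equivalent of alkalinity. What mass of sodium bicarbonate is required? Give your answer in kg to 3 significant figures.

30.3 kg

Volume: 265,000 US gal × 3.785 L/gal = 1,003,025 L.
Alkalinity to add: (84 − 66) = 18 mg/L as CaCO₃ × 1,003,025 L = 18,050 g as CaCO₃.
Equivalents: 18,050 g ÷ 50 g/eq = 361.1 eq.
NaHCO₃ supplies 1 eq per mole → 361.1 mol.
Mass: 361.1 mol × 84 g/mol = 30,330 g.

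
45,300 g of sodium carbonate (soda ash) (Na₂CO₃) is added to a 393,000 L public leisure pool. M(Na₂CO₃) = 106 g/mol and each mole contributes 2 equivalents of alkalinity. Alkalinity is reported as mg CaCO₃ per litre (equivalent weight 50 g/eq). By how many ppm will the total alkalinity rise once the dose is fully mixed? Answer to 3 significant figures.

Moles of Na₂CO₃: 45,300 g ÷ 106 g/mol = 427.4 mol → 854.7 eq of alkalinity.
As CaCO₃: 854.7 eq × 50 g/eq = 42,740 g.
Rise: 42,740 g / 393,000 L × 1000 = 108.7 mg/L.

109 ppm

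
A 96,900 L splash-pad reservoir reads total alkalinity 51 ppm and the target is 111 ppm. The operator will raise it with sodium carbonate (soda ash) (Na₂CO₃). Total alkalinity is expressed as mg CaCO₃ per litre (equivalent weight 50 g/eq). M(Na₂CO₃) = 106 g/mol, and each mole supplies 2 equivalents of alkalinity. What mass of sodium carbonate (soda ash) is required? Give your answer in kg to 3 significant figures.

Alkalinity to add: (111 − 51) = 60 mg/L as CaCO₃ × 96,900 L = 5814 g as CaCO₃.
Equivalents: 5814 g ÷ 50 g/eq = 116.3 eq.
Each mole of Na₂CO₃ supplies 2 eq, so 116.3 / 2 = 58.14 mol.
Mass: 58.14 mol × 106 g/mol = 6163 g.

6.16 kg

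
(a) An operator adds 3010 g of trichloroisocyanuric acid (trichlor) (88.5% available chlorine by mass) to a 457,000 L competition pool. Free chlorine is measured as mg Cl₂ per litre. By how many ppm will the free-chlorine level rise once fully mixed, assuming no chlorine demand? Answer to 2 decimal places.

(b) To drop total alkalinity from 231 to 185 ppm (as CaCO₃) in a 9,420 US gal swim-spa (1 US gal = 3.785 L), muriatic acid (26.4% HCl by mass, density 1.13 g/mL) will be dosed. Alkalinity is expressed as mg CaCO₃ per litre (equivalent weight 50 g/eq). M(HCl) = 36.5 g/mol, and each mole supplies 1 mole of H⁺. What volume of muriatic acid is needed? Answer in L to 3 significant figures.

(a) Available chlorine delivered: 3010 g × 0.885 = 2664 g as Cl₂.
(a) Concentration rise: 2664 g / 457,000 L = 5.829 mg/L = 5.83 ppm.

(b) Volume: 9,420 US gal × 3.785 L/gal = 35,655 L.
(b) Alkalinity to neutralize: (231 − 185) = 46 mg/L as CaCO₃ × 35,655 L = 1640 g as CaCO₃.
(b) Equivalents of H⁺ required: 1640 ÷ 50 g/eq = 32.8 eq = 32.8 mol HCl.
(b) Mass of HCl: 32.8 × 36.5 = 1197 g.
(b) Mass of 26.4% solution: 1197 / 0.264 = 4535 g.
(b) Volume: 4535 g ÷ 1.13 g/mL = 4013 mL.

(a) 5.83 ppm; (b) 4.01 L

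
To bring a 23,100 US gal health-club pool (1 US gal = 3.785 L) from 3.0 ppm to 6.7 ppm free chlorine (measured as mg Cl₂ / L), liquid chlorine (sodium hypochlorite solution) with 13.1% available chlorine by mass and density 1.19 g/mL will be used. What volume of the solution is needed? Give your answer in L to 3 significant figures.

Volume: 23,100 US gal × 3.785 L/gal = 87,434 L.
Chlorine deficit: 6.7 − 3.0 = 3.7 ppm = 3.7 mg/L as Cl₂.
Cl₂ equivalent needed: 3.7 mg/L × 87,434 L = 323,500 mg = 323.5 g.
Product at 13.1% available chlorine: 323.5 / 0.131 = 2469 g.
Volume at density 1.19 g/mL: 2469 g ÷ 1.19 g/mL = 2075 mL.

2.08 L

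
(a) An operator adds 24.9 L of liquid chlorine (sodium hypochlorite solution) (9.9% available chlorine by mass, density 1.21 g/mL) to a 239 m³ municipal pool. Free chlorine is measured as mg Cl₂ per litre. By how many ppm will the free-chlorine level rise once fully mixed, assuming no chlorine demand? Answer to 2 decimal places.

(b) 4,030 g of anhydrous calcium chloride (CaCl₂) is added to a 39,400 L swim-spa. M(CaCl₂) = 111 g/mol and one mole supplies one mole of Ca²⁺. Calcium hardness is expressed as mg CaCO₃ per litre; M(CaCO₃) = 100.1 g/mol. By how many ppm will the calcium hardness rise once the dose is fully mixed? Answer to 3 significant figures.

(a) Volume: 239 m³ = 239,000 L.
(a) Mass of solution: 24.9 L × 1000 mL/L × 1.21 g/mL = 30,130 g.
(a) Available chlorine delivered: 30,130 g × 0.099 = 2983 g as Cl₂.
(a) Concentration rise: 2983 g / 239,000 L = 12.48 mg/L = 12.48 ppm.

(b) Moles of Ca²⁺: 4,030 g ÷ 111 g/mol = 36.31 mol.
(b) As CaCO₃: 36.31 mol × 100.1 g/mol = 3634 g.
(b) Rise: 3634 g / 39,400 L × 1000 = 92.24 mg/L.

(a) 12.48 ppm; (b) 92.2 ppm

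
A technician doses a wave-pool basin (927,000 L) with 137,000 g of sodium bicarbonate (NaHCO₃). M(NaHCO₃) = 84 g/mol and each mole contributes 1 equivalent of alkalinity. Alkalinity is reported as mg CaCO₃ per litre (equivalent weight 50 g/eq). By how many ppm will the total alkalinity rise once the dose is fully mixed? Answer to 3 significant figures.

Moles of NaHCO₃: 137,000 g ÷ 84 g/mol = 1631 mol → 1631 eq of alkalinity.
As CaCO₃: 1631 eq × 50 g/eq = 81,550 g.
Rise: 81,550 g / 927,000 L × 1000 = 87.97 mg/L.

88.0 ppm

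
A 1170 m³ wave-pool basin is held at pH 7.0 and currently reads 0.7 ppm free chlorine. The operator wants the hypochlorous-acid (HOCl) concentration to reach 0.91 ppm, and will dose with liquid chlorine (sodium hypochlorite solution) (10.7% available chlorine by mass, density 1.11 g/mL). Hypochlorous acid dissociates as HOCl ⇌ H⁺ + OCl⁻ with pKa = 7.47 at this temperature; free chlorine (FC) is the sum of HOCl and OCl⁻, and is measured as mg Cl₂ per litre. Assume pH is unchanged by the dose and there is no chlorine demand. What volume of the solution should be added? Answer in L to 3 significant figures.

5.11 L

Volume: 1170 m³ = 1,170,000 L.
[OCl⁻]/[HOCl] = 10^(pH − pKa) = 10^(7.0 − 7.47) = 0.3388; fraction as HOCl = 1/(1 + 0.3388) = 0.7469.
Free chlorine required for 0.91 ppm HOCl: 0.91 / 0.7469 = 1.218 ppm.
FC to add: 1.218 − 0.7 = 0.5183 mg/L as Cl₂.
Cl₂ equivalent: 0.5183 mg/L × 1,170,000 L = 606.5 g.
Product at 10.7% available Cl: 606.5 / 0.107 = 5668 g.
Volume: 5668 g ÷ 1.11 g/mL = 5106 mL.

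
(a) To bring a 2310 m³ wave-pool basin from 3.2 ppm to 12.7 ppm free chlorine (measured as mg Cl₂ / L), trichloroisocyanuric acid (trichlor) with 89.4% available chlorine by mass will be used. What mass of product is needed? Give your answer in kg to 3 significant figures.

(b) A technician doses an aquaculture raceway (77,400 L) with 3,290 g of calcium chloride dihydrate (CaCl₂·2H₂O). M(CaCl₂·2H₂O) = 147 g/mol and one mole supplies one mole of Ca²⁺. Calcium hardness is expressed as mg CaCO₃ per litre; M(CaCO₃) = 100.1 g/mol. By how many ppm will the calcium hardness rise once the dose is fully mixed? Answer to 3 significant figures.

(a) 24.5 kg; (b) 28.9 ppm

(a) Volume: 2310 m³ = 2,310,000 L.
(a) Chlorine deficit: 12.7 − 3.2 = 9.5 ppm = 9.5 mg/L as Cl₂.
(a) Cl₂ equivalent needed: 9.5 mg/L × 2,310,000 L = 21,940,000 mg = 21,940 g.
(a) Product at 89.4% available chlorine: 21,940 / 0.894 = 24,550 g.

(b) Moles of Ca²⁺: 3,290 g ÷ 147 g/mol = 22.38 mol.
(b) As CaCO₃: 22.38 mol × 100.1 g/mol = 2240 g.
(b) Rise: 2240 g / 77,400 L × 1000 = 28.94 mg/L.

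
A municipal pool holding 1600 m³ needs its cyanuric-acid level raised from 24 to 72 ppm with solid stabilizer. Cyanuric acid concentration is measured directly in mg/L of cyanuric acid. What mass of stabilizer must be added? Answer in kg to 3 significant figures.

76.8 kg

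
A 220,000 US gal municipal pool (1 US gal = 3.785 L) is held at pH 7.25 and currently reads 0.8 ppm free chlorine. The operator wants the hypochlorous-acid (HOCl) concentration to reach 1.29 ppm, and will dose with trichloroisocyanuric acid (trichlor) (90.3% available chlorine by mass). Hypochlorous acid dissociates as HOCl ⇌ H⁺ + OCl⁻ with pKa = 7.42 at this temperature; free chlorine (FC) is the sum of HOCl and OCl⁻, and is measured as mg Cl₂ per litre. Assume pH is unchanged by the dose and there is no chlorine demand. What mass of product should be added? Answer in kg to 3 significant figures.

1.26 kg

Volume: 220,000 US gal × 3.785 L/gal = 832,700 L.
[OCl⁻]/[HOCl] = 10^(pH − pKa) = 10^(7.25 − 7.42) = 0.6761; fraction as HOCl = 1/(1 + 0.6761) = 0.5966.
Free chlorine required for 1.29 ppm HOCl: 1.29 / 0.5966 = 2.162 ppm.
FC to add: 2.162 − 0.8 = 1.362 mg/L as Cl₂.
Cl₂ equivalent: 1.362 mg/L × 832,700 L = 1134 g.
Product at 90.3% available Cl: 1134 / 0.903 = 1256 g.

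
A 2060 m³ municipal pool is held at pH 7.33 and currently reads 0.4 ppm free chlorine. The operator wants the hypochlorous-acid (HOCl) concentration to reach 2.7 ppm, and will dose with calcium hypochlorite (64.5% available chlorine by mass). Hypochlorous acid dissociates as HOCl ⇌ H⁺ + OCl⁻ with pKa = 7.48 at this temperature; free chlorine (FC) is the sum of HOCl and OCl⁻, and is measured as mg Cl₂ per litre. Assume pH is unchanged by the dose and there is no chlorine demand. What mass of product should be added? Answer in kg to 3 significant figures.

13.5 kg

Volume: 2060 m³ = 2,060,000 L.
[OCl⁻]/[HOCl] = 10^(pH − pKa) = 10^(7.33 − 7.48) = 0.7079; fraction as HOCl = 1/(1 + 0.7079) = 0.5855.
Free chlorine required for 2.7 ppm HOCl: 2.7 / 0.5855 = 4.611 ppm.
FC to add: 4.611 − 0.4 = 4.211 mg/L as Cl₂.
Cl₂ equivalent: 4.211 mg/L × 2,060,000 L = 8676 g.
Product at 64.5% available Cl: 8676 / 0.645 = 13,450 g.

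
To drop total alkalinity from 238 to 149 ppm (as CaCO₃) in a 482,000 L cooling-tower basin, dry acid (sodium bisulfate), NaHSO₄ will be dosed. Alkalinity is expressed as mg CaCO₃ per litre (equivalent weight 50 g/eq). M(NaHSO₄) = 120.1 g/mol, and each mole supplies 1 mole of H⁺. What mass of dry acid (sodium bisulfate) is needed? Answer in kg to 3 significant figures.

103 kg

Alkalinity to neutralize: (238 − 149) = 89 mg/L as CaCO₃ × 482,000 L = 42,900 g as CaCO₃.
Equivalents of H⁺ required: 42,900 ÷ 50 g/eq = 858 eq = 858 mol NaHSO₄.
Mass of NaHSO₄: 858 × 120.1 = 103,000 g.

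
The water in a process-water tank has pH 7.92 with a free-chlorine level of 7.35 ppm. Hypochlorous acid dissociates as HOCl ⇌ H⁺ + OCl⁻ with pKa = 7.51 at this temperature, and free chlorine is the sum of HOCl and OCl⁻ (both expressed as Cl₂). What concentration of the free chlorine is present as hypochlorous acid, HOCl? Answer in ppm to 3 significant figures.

[OCl⁻]/[HOCl] = 10^(pH − pKa) = 10^(7.92 − 7.51) = 10^0.41 = 2.57.
Fraction as HOCl = 1 / (1 + 2.57) = 0.2801.
HOCl = 0.2801 × 7.35 ppm = 2.059 ppm.

2.06 ppm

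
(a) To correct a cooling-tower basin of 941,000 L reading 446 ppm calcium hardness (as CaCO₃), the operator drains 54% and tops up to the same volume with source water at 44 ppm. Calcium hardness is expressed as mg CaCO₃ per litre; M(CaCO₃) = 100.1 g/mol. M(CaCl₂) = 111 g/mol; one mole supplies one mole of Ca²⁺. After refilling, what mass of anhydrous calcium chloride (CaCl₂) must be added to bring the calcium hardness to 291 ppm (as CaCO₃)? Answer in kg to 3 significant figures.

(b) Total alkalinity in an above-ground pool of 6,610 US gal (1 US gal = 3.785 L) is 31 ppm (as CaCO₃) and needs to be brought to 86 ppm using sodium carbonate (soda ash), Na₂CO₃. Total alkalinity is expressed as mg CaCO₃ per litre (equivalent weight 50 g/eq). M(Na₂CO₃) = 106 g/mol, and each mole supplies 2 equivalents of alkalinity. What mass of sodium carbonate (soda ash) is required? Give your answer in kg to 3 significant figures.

(a) After draining 54% and refilling: 446 × 0.46 + 44 × 0.54 = 228.92 ppm.
(a) Deficit to target: 291 − 228.92 = 62.08 mg/L.
(a) As CaCO₃: 62.08 mg/L × 941,000 L = 58,420 g; ÷ 100.1 = 583.6 mol Ca²⁺.
(a) Mass: 583.6 × 111 = 64,780 g.

(b) Volume: 6,610 US gal × 3.785 L/gal = 25,019 L.
(b) Alkalinity to add: (86 − 31) = 55 mg/L as CaCO₃ × 25,019 L = 1376 g as CaCO₃.
(b) Equivalents: 1376 g ÷ 50 g/eq = 27.52 eq.
(b) Each mole of Na₂CO₃ supplies 2 eq, so 27.52 / 2 = 13.76 mol.
(b) Mass: 13.76 mol × 106 g/mol = 1459 g.

(a) 64.8 kg; (b) 1.46 kg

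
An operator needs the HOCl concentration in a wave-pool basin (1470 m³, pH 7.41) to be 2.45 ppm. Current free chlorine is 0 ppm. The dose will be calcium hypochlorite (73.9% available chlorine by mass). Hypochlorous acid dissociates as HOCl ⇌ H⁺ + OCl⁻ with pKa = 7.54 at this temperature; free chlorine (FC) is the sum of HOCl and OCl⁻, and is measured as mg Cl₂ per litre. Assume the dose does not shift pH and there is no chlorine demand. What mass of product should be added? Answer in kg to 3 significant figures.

Volume: 1470 m³ = 1,470,000 L.
[OCl⁻]/[HOCl] = 10^(pH − pKa) = 10^(7.41 − 7.54) = 0.7413; fraction as HOCl = 1/(1 + 0.7413) = 0.5743.
Free chlorine required for 2.45 ppm HOCl: 2.45 / 0.5743 = 4.266 ppm.
FC to add: 4.266 − 0 = 4.266 mg/L as Cl₂.
Cl₂ equivalent: 4.266 mg/L × 1,470,000 L = 6271 g.
Product at 73.9% available Cl: 6271 / 0.739 = 8486 g.

8.49 kg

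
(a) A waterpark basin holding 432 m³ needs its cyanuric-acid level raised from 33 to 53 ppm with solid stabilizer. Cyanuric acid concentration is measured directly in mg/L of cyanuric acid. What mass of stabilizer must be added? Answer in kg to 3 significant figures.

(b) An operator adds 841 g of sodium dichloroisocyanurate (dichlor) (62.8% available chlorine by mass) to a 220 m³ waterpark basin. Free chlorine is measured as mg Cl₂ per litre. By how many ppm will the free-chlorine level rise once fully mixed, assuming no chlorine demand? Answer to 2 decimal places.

(a) Volume: 432 m³ = 432,000 L.
(a) CYA to add: (53 − 33) = 20 mg/L × 432,000 L = 8640 g cyanuric acid.

(b) Volume: 220 m³ = 220,000 L.
(b) Available chlorine delivered: 841 g × 0.628 = 528.1 g as Cl₂.
(b) Concentration rise: 528.1 g / 220,000 L = 2.401 mg/L = 2.40 ppm.

(a) 8.64 kg; (b) 2.40 ppm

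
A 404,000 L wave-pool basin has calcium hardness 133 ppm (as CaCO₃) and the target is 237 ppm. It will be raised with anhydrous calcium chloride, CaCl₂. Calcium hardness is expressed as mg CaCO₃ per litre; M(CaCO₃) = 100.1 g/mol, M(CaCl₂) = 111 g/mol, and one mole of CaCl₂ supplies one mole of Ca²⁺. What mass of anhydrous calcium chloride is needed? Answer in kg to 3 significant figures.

46.6 kg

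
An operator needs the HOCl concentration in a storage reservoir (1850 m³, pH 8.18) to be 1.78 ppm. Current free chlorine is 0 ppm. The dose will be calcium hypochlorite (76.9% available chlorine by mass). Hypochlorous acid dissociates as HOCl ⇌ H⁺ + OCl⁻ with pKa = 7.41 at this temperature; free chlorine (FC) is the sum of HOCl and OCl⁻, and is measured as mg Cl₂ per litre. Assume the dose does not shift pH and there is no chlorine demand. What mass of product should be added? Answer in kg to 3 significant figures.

29.5 kg

Volume: 1850 m³ = 1,850,000 L.
[OCl⁻]/[HOCl] = 10^(pH − pKa) = 10^(8.18 − 7.41) = 5.888; fraction as HOCl = 1/(1 + 5.888) = 0.1452.
Free chlorine required for 1.78 ppm HOCl: 1.78 / 0.1452 = 12.26 ppm.
FC to add: 12.26 − 0 = 12.26 mg/L as Cl₂.
Cl₂ equivalent: 12.26 mg/L × 1,850,000 L = 22,680 g.
Product at 76.9% available Cl: 22,680 / 0.769 = 29,500 g.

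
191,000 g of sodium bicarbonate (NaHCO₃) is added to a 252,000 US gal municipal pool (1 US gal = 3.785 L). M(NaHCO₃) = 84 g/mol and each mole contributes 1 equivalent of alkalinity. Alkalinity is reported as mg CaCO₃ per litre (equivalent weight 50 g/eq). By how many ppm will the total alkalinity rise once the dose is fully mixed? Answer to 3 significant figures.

Volume: 252,000 US gal × 3.785 L/gal = 953,820 L.
Moles of NaHCO₃: 191,000 g ÷ 84 g/mol = 2274 mol → 2274 eq of alkalinity.
As CaCO₃: 2274 eq × 50 g/eq = 113,700 g.
Rise: 113,700 g / 953,820 L × 1000 = 119.2 mg/L.

119 ppm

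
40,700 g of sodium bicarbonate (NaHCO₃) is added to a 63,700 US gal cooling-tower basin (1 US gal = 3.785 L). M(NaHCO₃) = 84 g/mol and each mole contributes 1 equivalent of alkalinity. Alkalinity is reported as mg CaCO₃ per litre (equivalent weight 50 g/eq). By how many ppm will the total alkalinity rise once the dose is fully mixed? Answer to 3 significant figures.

Volume: 63,700 US gal × 3.785 L/gal = 241,104 L.
Moles of NaHCO₃: 40,700 g ÷ 84 g/mol = 484.5 mol → 484.5 eq of alkalinity.
As CaCO₃: 484.5 eq × 50 g/eq = 24,230 g.
Rise: 24,230 g / 241,104 L × 1000 = 100.5 mg/L.

100 ppm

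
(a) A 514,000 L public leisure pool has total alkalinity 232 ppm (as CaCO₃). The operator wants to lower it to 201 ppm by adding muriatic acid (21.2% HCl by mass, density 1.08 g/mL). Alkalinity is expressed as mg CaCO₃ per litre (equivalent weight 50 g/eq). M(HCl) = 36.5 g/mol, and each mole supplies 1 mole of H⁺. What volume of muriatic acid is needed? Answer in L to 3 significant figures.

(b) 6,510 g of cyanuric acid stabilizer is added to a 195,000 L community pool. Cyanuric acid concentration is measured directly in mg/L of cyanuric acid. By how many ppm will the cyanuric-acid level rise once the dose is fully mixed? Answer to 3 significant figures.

(a) 50.8 L; (b) 33.4 ppm

(a) Alkalinity to neutralize: (232 − 201) = 31 mg/L as CaCO₃ × 514,000 L = 15,930 g as CaCO₃.
(a) Equivalents of H⁺ required: 15,930 ÷ 50 g/eq = 318.7 eq = 318.7 mol HCl.
(a) Mass of HCl: 318.7 × 36.5 = 11,630 g.
(a) Mass of 21.2% solution: 11,630 / 0.212 = 54,870 g.
(a) Volume: 54,870 g ÷ 1.08 g/mL = 50,800 mL.

(b) Rise: 6,510 g / 195,000 L × 1000 = 33.38 mg/L.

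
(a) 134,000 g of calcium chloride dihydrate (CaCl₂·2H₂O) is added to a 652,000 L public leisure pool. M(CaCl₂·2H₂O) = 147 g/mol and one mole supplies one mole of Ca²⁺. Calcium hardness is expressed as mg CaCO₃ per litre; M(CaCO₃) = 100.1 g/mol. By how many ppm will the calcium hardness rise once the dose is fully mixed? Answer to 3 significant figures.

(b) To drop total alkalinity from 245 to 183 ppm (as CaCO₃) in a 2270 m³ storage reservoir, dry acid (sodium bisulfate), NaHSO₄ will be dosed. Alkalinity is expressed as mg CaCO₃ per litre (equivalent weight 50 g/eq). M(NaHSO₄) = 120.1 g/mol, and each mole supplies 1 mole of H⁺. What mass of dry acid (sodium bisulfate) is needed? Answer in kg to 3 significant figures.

(a) Moles of Ca²⁺: 134,000 g ÷ 147 g/mol = 911.6 mol.
(a) As CaCO₃: 911.6 mol × 100.1 g/mol = 91,250 g.
(a) Rise: 91,250 g / 652,000 L × 1000 = 140 mg/L.

(b) Volume: 2270 m³ = 2,270,000 L.
(b) Alkalinity to neutralize: (245 − 183) = 62 mg/L as CaCO₃ × 2,270,000 L = 140,700 g as CaCO₃.
(b) Equivalents of H⁺ required: 140,700 ÷ 50 g/eq = 2815 eq = 2815 mol NaHSO₄.
(b) Mass of NaHSO₄: 2815 × 120.1 = 338,100 g.

(a) 140 ppm; (b) 338 kg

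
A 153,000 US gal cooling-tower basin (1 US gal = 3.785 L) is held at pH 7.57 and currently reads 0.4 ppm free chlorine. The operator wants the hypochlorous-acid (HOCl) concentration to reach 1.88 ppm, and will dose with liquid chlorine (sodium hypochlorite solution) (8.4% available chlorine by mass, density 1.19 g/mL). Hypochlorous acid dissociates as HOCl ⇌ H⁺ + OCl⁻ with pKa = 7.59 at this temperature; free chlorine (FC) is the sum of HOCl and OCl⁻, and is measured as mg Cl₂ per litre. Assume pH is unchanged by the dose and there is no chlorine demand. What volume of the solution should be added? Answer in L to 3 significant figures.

19.0 L

Volume: 153,000 US gal × 3.785 L/gal = 579,105 L.
[OCl⁻]/[HOCl] = 10^(pH − pKa) = 10^(7.57 − 7.59) = 0.955; fraction as HOCl = 1/(1 + 0.955) = 0.5115.
Free chlorine required for 1.88 ppm HOCl: 1.88 / 0.5115 = 3.675 ppm.
FC to add: 3.675 − 0.4 = 3.275 mg/L as Cl₂.
Cl₂ equivalent: 3.275 mg/L × 579,105 L = 1897 g.
Product at 8.4% available Cl: 1897 / 0.084 = 22,580 g.
Volume: 22,580 g ÷ 1.19 g/mL = 18,980 mL.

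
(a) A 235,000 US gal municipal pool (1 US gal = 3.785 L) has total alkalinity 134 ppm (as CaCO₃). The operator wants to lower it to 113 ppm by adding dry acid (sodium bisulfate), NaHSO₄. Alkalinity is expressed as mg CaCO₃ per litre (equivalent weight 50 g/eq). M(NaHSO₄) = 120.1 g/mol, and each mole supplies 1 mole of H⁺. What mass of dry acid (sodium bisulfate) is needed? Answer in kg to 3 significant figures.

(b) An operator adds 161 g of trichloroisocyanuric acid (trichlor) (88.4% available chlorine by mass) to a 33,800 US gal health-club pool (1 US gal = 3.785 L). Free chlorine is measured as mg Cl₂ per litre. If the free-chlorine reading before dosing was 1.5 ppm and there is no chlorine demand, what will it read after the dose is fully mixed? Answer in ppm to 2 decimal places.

(a) Volume: 235,000 US gal × 3.785 L/gal = 889,475 L.
(a) Alkalinity to neutralize: (134 − 113) = 21 mg/L as CaCO₃ × 889,475 L = 18,680 g as CaCO₃.
(a) Equivalents of H⁺ required: 18,680 ÷ 50 g/eq = 373.6 eq = 373.6 mol NaHSO₄.
(a) Mass of NaHSO₄: 373.6 × 120.1 = 44,870 g.

(b) Volume: 33,800 US gal × 3.785 L/gal = 127,933 L.
(b) Available chlorine delivered: 161 g × 0.884 = 142.3 g as Cl₂.
(b) Concentration rise: 142.3 g / 127,933 L = 1.112 mg/L = 1.11 ppm.
(b) Final FC: 1.5 + 1.11 = 2.61 ppm.

(a) 44.9 kg; (b) 2.61 ppm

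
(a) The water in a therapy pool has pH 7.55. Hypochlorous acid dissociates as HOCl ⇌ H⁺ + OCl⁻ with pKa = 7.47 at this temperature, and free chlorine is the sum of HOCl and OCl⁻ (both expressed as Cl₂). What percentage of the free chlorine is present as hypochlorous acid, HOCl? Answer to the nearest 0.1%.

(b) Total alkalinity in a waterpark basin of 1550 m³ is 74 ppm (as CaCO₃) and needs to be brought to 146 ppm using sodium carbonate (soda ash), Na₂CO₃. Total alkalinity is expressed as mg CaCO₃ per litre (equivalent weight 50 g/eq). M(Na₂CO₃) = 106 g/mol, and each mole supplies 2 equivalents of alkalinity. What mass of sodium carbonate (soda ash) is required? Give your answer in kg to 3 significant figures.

(a) [OCl⁻]/[HOCl] = 10^(pH − pKa) = 10^(7.55 − 7.47) = 10^0.08 = 1.202.
(a) Fraction as HOCl = 1 / (1 + 1.202) = 0.4541.

(b) Volume: 1550 m³ = 1,550,000 L.
(b) Alkalinity to add: (146 − 74) = 72 mg/L as CaCO₃ × 1,550,000 L = 111,600 g as CaCO₃.
(b) Equivalents: 111,600 g ÷ 50 g/eq = 2232 eq.
(b) Each mole of Na₂CO₃ supplies 2 eq, so 2232 / 2 = 1116 mol.
(b) Mass: 1116 mol × 106 g/mol = 118,300 g.

(a) 45.4%; (b) 118 kg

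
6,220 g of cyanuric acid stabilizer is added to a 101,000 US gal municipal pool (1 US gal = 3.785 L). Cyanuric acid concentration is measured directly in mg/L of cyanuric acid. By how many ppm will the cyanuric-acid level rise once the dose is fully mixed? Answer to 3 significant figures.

Volume: 101,000 US gal × 3.785 L/gal = 382,285 L.
Rise: 6,220 g / 382,285 L × 1000 = 16.27 mg/L.

16.3 ppm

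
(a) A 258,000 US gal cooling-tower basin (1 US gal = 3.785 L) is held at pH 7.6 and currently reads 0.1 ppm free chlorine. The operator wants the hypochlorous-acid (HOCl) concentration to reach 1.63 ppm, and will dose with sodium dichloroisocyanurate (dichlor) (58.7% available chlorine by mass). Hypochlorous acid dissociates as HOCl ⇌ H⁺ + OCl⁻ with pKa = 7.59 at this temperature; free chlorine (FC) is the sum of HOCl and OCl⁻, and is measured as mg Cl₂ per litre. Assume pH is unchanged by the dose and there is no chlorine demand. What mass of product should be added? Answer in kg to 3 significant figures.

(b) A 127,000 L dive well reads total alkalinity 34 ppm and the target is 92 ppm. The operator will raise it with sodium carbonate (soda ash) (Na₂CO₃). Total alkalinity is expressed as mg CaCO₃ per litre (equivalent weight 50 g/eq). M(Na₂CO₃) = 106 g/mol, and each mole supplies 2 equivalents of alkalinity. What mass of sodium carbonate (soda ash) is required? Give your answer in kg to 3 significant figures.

(a) 5.32 kg; (b) 7.81 kg

(a) Volume: 258,000 US gal × 3.785 L/gal = 976,530 L.
(a) [OCl⁻]/[HOCl] = 10^(pH − pKa) = 10^(7.6 − 7.59) = 1.023; fraction as HOCl = 1/(1 + 1.023) = 0.4942.
(a) Free chlorine required for 1.63 ppm HOCl: 1.63 / 0.4942 = 3.298 ppm.
(a) FC to add: 3.298 − 0.1 = 3.198 mg/L as Cl₂.
(a) Cl₂ equivalent: 3.198 mg/L × 976,530 L = 3123 g.
(a) Product at 58.7% available Cl: 3123 / 0.587 = 5320 g.

(b) Alkalinity to add: (92 − 34) = 58 mg/L as CaCO₃ × 127,000 L = 7366 g as CaCO₃.
(b) Equivalents: 7366 g ÷ 50 g/eq = 147.3 eq.
(b) Each mole of Na₂CO₃ supplies 2 eq, so 147.3 / 2 = 73.66 mol.
(b) Mass: 73.66 mol × 106 g/mol = 7808 g.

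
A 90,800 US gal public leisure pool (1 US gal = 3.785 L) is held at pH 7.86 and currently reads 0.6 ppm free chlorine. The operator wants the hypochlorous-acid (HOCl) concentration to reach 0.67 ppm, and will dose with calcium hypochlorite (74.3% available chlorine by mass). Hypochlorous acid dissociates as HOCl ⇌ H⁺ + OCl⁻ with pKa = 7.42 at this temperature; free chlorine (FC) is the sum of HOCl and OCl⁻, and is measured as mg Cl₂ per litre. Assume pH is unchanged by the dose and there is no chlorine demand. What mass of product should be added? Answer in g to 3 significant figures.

886 g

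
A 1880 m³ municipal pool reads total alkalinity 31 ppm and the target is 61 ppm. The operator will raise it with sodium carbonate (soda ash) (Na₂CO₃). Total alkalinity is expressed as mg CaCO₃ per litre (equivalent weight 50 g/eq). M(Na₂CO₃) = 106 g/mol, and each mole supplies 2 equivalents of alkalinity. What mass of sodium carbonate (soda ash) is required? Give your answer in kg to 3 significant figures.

Volume: 1880 m³ = 1,880,000 L.
Alkalinity to add: (61 − 31) = 30 mg/L as CaCO₃ × 1,880,000 L = 56,400 g as CaCO₃.
Equivalents: 56,400 g ÷ 50 g/eq = 1128 eq.
Each mole of Na₂CO₃ supplies 2 eq, so 1128 / 2 = 564 mol.
Mass: 564 mol × 106 g/mol = 59,780 g.

59.8 kg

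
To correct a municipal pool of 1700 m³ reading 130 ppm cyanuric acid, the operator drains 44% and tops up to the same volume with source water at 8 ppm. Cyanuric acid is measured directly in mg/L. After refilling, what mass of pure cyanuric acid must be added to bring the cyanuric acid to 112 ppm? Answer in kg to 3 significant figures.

60.7 kg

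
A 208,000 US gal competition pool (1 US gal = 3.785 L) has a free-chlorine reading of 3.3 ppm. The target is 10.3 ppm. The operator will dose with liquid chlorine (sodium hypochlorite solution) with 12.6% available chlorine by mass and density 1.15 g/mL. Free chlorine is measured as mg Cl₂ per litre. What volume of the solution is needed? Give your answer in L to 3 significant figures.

Volume: 208,000 US gal × 3.785 L/gal = 787,280 L.
Chlorine deficit: 10.3 − 3.3 = 7 ppm = 7 mg/L as Cl₂.
Cl₂ equivalent needed: 7 mg/L × 787,280 L = 5,511,000 mg = 5511 g.
Product at 12.6% available chlorine: 5511 / 0.126 = 43,740 g.
Volume at density 1.15 g/mL: 43,740 g ÷ 1.15 g/mL = 38,030 mL.

38.0 L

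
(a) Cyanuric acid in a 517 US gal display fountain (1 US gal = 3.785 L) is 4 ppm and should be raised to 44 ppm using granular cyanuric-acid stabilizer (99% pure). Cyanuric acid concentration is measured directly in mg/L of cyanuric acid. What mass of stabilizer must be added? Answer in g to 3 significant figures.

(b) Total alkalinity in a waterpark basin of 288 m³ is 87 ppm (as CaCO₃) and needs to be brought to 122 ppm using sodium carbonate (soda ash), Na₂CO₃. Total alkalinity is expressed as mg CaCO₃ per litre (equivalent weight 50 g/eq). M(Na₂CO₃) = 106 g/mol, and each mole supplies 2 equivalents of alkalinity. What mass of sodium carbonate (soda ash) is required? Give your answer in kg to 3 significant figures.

(a) Volume: 517 US gal × 3.785 L/gal = 1,957 L.
(a) CYA to add: (44 − 4) = 40 mg/L × 1,957 L = 78.27 g cyanuric acid.
(a) At 99% purity: 78.27 / 0.99 = 79.06 g product.

(b) Volume: 288 m³ = 288,000 L.
(b) Alkalinity to add: (122 − 87) = 35 mg/L as CaCO₃ × 288,000 L = 10,080 g as CaCO₃.
(b) Equivalents: 10,080 g ÷ 50 g/eq = 201.6 eq.
(b) Each mole of Na₂CO₃ supplies 2 eq, so 201.6 / 2 = 100.8 mol.
(b) Mass: 100.8 mol × 106 g/mol = 10,680 g.

(a) 79.1 g; (b) 10.7 kg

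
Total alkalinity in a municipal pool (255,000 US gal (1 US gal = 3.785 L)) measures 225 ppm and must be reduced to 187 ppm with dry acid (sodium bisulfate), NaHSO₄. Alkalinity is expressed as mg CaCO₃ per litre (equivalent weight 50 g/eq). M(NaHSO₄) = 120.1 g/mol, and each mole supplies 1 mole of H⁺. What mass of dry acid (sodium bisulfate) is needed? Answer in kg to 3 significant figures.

88.1 kg

Volume: 255,000 US gal × 3.785 L/gal = 965,175 L.
Alkalinity to neutralize: (225 − 187) = 38 mg/L as CaCO₃ × 965,175 L = 36,680 g as CaCO₃.
Equivalents of H⁺ required: 36,680 ÷ 50 g/eq = 733.5 eq = 733.5 mol NaHSO₄.
Mass of NaHSO₄: 733.5 × 120.1 = 88,100 g.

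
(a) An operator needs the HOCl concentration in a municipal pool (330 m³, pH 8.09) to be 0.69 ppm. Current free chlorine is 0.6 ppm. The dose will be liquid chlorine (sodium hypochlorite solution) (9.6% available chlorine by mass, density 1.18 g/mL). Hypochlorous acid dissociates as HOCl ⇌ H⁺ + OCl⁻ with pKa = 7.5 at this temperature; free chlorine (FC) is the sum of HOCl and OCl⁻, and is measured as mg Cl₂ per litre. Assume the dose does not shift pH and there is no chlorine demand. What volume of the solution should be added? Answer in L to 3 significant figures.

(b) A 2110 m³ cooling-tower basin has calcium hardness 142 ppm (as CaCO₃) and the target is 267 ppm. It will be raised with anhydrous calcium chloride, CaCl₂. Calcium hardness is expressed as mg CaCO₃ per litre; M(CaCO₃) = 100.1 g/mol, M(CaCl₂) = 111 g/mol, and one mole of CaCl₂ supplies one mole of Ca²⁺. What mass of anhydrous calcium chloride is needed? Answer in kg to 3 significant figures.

(a) 8.08 L; (b) 292 kg

(a) Volume: 330 m³ = 330,000 L.
(a) [OCl⁻]/[HOCl] = 10^(pH − pKa) = 10^(8.09 − 7.5) = 3.89; fraction as HOCl = 1/(1 + 3.89) = 0.2045.
(a) Free chlorine required for 0.69 ppm HOCl: 0.69 / 0.2045 = 3.374 ppm.
(a) FC to add: 3.374 − 0.6 = 2.774 mg/L as Cl₂.
(a) Cl₂ equivalent: 2.774 mg/L × 330,000 L = 915.6 g.
(a) Product at 9.6% available Cl: 915.6 / 0.096 = 9537 g.
(a) Volume: 9537 g ÷ 1.18 g/mL = 8082 mL.

(b) Volume: 2110 m³ = 2,110,000 L.
(b) Hardness to add: (267 − 142) = 125 mg/L as CaCO₃ × 2,110,000 L = 263,800 g as CaCO₃.
(b) Moles of Ca²⁺ (1 mol Ca²⁺ ≡ 1 mol CaCO₃): 263,800 / 100.1 g/mol = 2635 mol.
(b) Mass of CaCl₂: 2635 × 111 = 292,500 g.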